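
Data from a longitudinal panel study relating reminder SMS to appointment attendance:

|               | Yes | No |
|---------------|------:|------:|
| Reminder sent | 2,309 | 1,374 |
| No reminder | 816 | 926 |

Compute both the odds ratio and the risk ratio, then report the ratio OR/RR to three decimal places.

1.425

Cells: a = 2309, b = 1374, c = 816, d = 926.
OR = (2309·926)/(1374·816) = 2138134/1121184 = 1.90703
Risk in exposed = 2309/3683 = 0.62693; risk in unexposed = 816/1742 = 0.46843; RR = 1.33838
OR/RR = 1.90703 / 1.33838 = 1.42488
The outcome is not rare, so the OR lies further from 1 than the RR.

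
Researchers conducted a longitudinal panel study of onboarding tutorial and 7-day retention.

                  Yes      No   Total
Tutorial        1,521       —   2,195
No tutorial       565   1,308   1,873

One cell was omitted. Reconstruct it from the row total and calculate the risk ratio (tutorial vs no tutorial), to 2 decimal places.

The missing cell is in the exposed row: 2195 − 1521 = 674.
So a = 1521, b = 674, c = 565, d = 1308.
RR = [a/(a+b)] / [c/(c+d)] = (1521/2195) / (565/1873) = 0.69294/0.30166 = 2.29712

2.30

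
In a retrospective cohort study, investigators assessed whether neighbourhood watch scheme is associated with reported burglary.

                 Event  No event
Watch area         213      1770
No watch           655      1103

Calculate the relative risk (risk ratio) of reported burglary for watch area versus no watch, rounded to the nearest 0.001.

0.288

Cells: a = 213, b = 1770, c = 655, d = 1103.
Risk in exposed = 213/1983 = 0.10741; risk in unexposed = 655/1758 = 0.37258.
RR = 0.10741 / 0.37258 = 0.28829
The risk is 71% lower among the exposed than among the unexposed.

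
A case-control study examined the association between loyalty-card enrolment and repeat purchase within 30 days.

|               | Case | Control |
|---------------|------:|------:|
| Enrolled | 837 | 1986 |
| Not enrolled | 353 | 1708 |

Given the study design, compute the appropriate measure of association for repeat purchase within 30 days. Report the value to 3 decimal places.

Cells: a = 837, b = 1986, c = 353, d = 1708.
This is a case-control study: participants were sampled on outcome status, so risks in the source population cannot be estimated directly — relative risk is not valid here. The odds ratio is the appropriate measure.
OR = (a·d)/(b·c) = (837 × 1708) / (1986 × 353) = 1429596 / 701058 = 2.03920

2.039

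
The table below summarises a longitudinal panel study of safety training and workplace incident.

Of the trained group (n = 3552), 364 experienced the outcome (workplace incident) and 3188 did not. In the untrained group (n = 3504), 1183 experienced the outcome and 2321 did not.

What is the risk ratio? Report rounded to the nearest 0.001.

From the description: a = 364, b = 3188, c = 1183, d = 2321.
Risk in exposed = 364/3552 = 0.10248; risk in unexposed = 1183/3504 = 0.33761.
RR = 0.10248 / 0.33761 = 0.30353
The risk is 70% lower among the exposed than among the unexposed.

0.304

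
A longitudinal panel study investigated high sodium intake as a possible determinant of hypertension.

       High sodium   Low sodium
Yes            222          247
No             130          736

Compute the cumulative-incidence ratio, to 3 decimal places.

2.510

Reading the table with exposure as columns: a = 222 (High sodium, case), b = 130 (High sodium, non-case), c = 247 (Low sodium, case), d = 736.
Risk in exposed = 222/352 = 0.63068; risk in unexposed = 247/983 = 0.25127.
RR = 0.63068 / 0.25127 = 2.50996
The risk among the exposed is 2.51 times that among the unexposed.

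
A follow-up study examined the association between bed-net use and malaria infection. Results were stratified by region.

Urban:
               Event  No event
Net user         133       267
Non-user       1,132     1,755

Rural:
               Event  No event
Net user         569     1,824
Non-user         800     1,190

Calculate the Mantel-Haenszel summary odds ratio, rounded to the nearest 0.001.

OR_MH = Σ(aᵢdᵢ/nᵢ) / Σ(bᵢcᵢ/nᵢ), where nᵢ is the stratum total.
Stratum 1 (Urban): n = 3287; a·d/n = 133·1755/3287 = 71.0116; b·c/n = 267·1132/3287 = 91.9513
Stratum 2 (Rural): n = 4383; a·d/n = 569·1190/4383 = 154.4855; b·c/n = 1824·800/4383 = 332.9227
OR_MH = (71.0116 + 154.4855) / (91.9513 + 332.9227) = 225.4971 / 424.8740 = 0.53074

0.531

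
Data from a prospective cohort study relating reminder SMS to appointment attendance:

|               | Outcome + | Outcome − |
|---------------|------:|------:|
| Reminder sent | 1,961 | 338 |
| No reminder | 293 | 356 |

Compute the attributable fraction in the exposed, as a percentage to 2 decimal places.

Cells: a = 1961, b = 338, c = 293, d = 356.
Risk in exposed = 1961/2299 = 0.85298; risk in unexposed = 293/649 = 0.45146.
RR = 0.85298/0.45146 = 1.88936
AR% = (RR − 1)/RR × 100 = (1.88936 − 1)/1.88936 × 100 = 47.0721%

47.07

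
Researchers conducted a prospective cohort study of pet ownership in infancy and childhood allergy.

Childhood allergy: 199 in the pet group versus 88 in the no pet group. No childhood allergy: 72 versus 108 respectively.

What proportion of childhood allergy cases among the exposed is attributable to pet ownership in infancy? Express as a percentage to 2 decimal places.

From the description: a = 199, b = 72, c = 88, d = 108.
Risk in exposed = 199/271 = 0.73432; risk in unexposed = 88/196 = 0.44898.
RR = 0.73432/0.44898 = 1.63552
AR% = (RR − 1)/RR × 100 = (1.63552 − 1)/1.63552 × 100 = 38.8576%

38.86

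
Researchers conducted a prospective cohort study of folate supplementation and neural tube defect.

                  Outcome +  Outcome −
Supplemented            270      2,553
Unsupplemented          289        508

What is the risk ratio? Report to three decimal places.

0.264

Cells: a = 270, b = 2553, c = 289, d = 508.
Risk in exposed = 270/2823 = 0.09564; risk in unexposed = 289/797 = 0.36261.
RR = 0.09564 / 0.36261 = 0.26376
The risk is 74% lower among the exposed than among the unexposed.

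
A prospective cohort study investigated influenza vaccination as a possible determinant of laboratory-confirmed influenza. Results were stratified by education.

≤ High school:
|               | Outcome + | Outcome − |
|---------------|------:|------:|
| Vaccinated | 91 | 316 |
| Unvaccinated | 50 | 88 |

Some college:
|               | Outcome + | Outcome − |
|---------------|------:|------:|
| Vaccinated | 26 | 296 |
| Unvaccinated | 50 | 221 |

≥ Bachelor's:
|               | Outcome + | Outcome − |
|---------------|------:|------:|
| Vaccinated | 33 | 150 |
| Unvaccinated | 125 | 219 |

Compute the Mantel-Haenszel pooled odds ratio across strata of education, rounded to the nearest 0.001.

OR_MH = Σ(aᵢdᵢ/nᵢ) / Σ(bᵢcᵢ/nᵢ), where nᵢ is the stratum total.
Stratum 1 (≤ High school): n = 545; a·d/n = 91·88/545 = 14.6936; b·c/n = 316·50/545 = 28.9908
Stratum 2 (Some college): n = 593; a·d/n = 26·221/593 = 9.6897; b·c/n = 296·50/593 = 24.9578
Stratum 3 (≥ Bachelor's): n = 527; a·d/n = 33·219/527 = 13.7135; b·c/n = 150·125/527 = 35.5787
OR_MH = (14.6936 + 9.6897 + 13.7135) / (28.9908 + 24.9578 + 35.5787) = 38.0968 / 89.5274 = 0.42553

0.426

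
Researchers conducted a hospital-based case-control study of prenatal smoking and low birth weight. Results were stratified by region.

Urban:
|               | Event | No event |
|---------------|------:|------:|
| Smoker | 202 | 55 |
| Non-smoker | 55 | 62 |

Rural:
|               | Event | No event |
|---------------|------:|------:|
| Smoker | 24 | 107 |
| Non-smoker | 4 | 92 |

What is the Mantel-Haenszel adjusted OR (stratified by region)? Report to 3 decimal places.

4.333

OR_MH = Σ(aᵢdᵢ/nᵢ) / Σ(bᵢcᵢ/nᵢ), where nᵢ is the stratum total.
Stratum 1 (Urban): n = 374; a·d/n = 202·62/374 = 33.4866; b·c/n = 55·55/374 = 8.0882
Stratum 2 (Rural): n = 227; a·d/n = 24·92/227 = 9.7269; b·c/n = 107·4/227 = 1.8855
OR_MH = (33.4866 + 9.7269) / (8.0882 + 1.8855) = 43.2135 / 9.9737 = 4.33275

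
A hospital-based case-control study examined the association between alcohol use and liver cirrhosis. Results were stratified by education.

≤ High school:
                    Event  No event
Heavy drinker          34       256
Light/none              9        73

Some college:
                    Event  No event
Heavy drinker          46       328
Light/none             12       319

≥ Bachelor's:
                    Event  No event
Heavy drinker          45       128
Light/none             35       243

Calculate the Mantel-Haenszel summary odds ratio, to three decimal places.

OR_MH = Σ(aᵢdᵢ/nᵢ) / Σ(bᵢcᵢ/nᵢ), where nᵢ is the stratum total.
Stratum 1 (≤ High school): n = 372; a·d/n = 34·73/372 = 6.6720; b·c/n = 256·9/372 = 6.1935
Stratum 2 (Some college): n = 705; a·d/n = 46·319/705 = 20.8142; b·c/n = 328·12/705 = 5.5830
Stratum 3 (≥ Bachelor's): n = 451; a·d/n = 45·243/451 = 24.2461; b·c/n = 128·35/451 = 9.9335
OR_MH = (6.6720 + 20.8142 + 24.2461) / (6.1935 + 5.5830 + 9.9335) = 51.7323 / 21.7100 = 2.38288

2.383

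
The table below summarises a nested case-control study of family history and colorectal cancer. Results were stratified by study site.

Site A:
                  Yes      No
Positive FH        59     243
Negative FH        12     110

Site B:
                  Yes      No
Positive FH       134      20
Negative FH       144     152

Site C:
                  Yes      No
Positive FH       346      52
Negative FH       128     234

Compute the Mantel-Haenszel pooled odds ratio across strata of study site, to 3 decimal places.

7.583

OR_MH = Σ(aᵢdᵢ/nᵢ) / Σ(bᵢcᵢ/nᵢ), where nᵢ is the stratum total.
Stratum 1 (Site A): n = 424; a·d/n = 59·110/424 = 15.3066; b·c/n = 243·12/424 = 6.8774
Stratum 2 (Site B): n = 450; a·d/n = 134·152/450 = 45.2622; b·c/n = 20·144/450 = 6.4000
Stratum 3 (Site C): n = 760; a·d/n = 346·234/760 = 106.5316; b·c/n = 52·128/760 = 8.7579
OR_MH = (15.3066 + 45.2622 + 106.5316) / (6.8774 + 6.4000 + 8.7579) = 167.1004 / 22.0353 = 7.58332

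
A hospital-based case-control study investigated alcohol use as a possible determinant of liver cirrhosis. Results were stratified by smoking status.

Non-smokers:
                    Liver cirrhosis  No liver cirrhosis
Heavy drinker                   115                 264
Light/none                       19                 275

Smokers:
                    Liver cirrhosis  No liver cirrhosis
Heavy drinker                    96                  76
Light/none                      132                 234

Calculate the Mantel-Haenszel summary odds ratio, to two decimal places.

3.40

OR_MH = Σ(aᵢdᵢ/nᵢ) / Σ(bᵢcᵢ/nᵢ), where nᵢ is the stratum total.
Stratum 1 (Non-smokers): n = 673; a·d/n = 115·275/673 = 46.9911; b·c/n = 264·19/673 = 7.4532
Stratum 2 (Smokers): n = 538; a·d/n = 96·234/538 = 41.7546; b·c/n = 76·132/538 = 18.6468
OR_MH = (46.9911 + 41.7546) / (7.4532 + 18.6468) = 88.7457 / 26.1000 = 3.40022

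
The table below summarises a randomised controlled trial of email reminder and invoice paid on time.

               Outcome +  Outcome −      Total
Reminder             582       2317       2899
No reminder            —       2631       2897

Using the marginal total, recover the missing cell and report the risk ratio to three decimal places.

2.186

The missing cell is in the unexposed row: 2897 − 2631 = 266.
So a = 582, b = 2317, c = 266, d = 2631.
RR = [a/(a+b)] / [c/(c+d)] = (582/2899) / (266/2897) = 0.20076/0.09182 = 2.18646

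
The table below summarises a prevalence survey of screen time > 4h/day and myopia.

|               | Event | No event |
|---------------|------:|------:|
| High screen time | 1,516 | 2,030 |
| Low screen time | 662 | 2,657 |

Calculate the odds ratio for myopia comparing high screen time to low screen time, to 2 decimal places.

3.00

Cells: a = 1516, b = 2030, c = 662, d = 2657.
OR = (a·d)/(b·c) = (1516 × 2657) / (2030 × 662) = 4028012 / 1343860 = 2.99734
The odds of myopia are about 3.00 times as high in the high screen time group.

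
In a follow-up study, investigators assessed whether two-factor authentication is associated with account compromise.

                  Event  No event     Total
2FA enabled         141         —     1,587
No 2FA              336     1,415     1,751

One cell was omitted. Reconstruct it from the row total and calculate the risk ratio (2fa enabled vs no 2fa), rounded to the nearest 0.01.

0.46

The missing cell is in the exposed row: 1587 − 141 = 1446.
So a = 141, b = 1446, c = 336, d = 1415.
RR = [a/(a+b)] / [c/(c+d)] = (141/1587) / (336/1751) = 0.08885/0.19189 = 0.46301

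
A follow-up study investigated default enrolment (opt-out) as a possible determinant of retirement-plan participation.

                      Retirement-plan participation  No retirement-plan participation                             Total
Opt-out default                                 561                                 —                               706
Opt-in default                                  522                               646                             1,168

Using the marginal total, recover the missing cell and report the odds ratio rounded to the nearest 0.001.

4.788

The missing cell is in the exposed row: 706 − 561 = 145.
So a = 561, b = 145, c = 522, d = 646.
OR = (a·d)/(b·c) = (561 × 646) / (145 × 522) = 362406 / 75690 = 4.78803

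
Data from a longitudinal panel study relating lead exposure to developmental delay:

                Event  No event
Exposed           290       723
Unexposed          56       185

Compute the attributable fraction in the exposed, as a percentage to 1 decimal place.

18.8

Cells: a = 290, b = 723, c = 56, d = 185.
Risk in exposed = 290/1013 = 0.28628; risk in unexposed = 56/241 = 0.23237.
RR = 0.28628/0.23237 = 1.23202
AR% = (RR − 1)/RR × 100 = (1.23202 − 1)/1.23202 × 100 = 18.8325%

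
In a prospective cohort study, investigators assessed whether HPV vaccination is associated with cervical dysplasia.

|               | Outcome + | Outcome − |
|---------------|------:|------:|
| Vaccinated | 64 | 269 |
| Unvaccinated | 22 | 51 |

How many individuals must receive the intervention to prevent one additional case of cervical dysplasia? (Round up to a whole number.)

Risk in treated group = 64/333 = 0.19219; risk in control = 22/73 = 0.30137.
Absolute risk reduction = 0.30137 − 0.19219 = 0.10918
NNT = 1 / ARR = 1 / 0.10918 = 9.159 → round up → 10

10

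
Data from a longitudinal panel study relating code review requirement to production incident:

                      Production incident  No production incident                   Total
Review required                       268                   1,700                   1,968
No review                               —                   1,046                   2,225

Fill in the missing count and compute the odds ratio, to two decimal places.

The missing cell is in the unexposed row: 2225 − 1046 = 1179.
So a = 268, b = 1700, c = 1179, d = 1046.
OR = (a·d)/(b·c) = (268 × 1046) / (1700 × 1179) = 280328 / 2004300 = 0.13986

0.14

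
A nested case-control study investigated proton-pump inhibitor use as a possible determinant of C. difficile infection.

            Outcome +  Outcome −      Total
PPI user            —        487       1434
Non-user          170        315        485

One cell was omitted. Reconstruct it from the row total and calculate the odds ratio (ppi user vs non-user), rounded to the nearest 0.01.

The missing cell is in the exposed row: 1434 − 487 = 947.
So a = 947, b = 487, c = 170, d = 315.
OR = (a·d)/(b·c) = (947 × 315) / (487 × 170) = 298305 / 82790 = 3.60315

3.60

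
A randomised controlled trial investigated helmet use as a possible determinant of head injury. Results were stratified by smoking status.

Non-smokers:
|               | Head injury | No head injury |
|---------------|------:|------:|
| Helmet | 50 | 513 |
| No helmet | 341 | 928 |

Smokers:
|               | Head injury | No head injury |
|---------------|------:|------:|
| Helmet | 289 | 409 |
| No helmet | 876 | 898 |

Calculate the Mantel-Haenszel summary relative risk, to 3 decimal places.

0.687

RR_MH = Σ(aᵢ·n₀ᵢ/nᵢ) / Σ(cᵢ·n₁ᵢ/nᵢ), with n₁ᵢ = aᵢ+bᵢ (exposed), n₀ᵢ = cᵢ+dᵢ (unexposed), nᵢ = n₁ᵢ+n₀ᵢ.
Stratum 1 (Non-smokers): n₁ = 563, n₀ = 1269, n = 1832; a·n₀/n = 50·1269/1832 = 34.6343; c·n₁/n = 341·563/1832 = 104.7942
Stratum 2 (Smokers): n₁ = 698, n₀ = 1774, n = 2472; a·n₀/n = 289·1774/2472 = 207.3972; c·n₁/n = 876·698/2472 = 247.3495
RR_MH = (34.6343 + 207.3972) / (104.7942 + 247.3495) = 242.0315 / 352.1437 = 0.68731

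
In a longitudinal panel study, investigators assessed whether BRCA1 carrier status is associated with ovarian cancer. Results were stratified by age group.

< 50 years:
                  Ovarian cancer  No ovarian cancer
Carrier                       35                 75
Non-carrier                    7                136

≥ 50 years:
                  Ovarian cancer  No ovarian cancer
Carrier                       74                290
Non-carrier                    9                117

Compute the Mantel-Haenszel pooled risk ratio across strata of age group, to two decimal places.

RR_MH = Σ(aᵢ·n₀ᵢ/nᵢ) / Σ(cᵢ·n₁ᵢ/nᵢ), with n₁ᵢ = aᵢ+bᵢ (exposed), n₀ᵢ = cᵢ+dᵢ (unexposed), nᵢ = n₁ᵢ+n₀ᵢ.
Stratum 1 (< 50 years): n₁ = 110, n₀ = 143, n = 253; a·n₀/n = 35·143/253 = 19.7826; c·n₁/n = 7·110/253 = 3.0435
Stratum 2 (≥ 50 years): n₁ = 364, n₀ = 126, n = 490; a·n₀/n = 74·126/490 = 19.0286; c·n₁/n = 9·364/490 = 6.6857
RR_MH = (19.7826 + 19.0286) / (3.0435 + 6.6857) = 38.8112 / 9.7292 = 3.98915

3.99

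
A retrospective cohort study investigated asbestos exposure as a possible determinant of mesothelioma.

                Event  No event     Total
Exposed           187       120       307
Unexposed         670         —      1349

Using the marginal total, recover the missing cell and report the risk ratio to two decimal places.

The missing cell is in the unexposed row: 1349 − 670 = 679.
So a = 187, b = 120, c = 670, d = 679.
RR = [a/(a+b)] / [c/(c+d)] = (187/307) / (670/1349) = 0.60912/0.49666 = 1.22642

1.23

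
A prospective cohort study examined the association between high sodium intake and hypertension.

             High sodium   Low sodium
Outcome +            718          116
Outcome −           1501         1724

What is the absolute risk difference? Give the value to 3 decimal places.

0.261

Reading the table with exposure as columns: a = 718 (High sodium, case), b = 1501 (High sodium, non-case), c = 116 (Low sodium, case), d = 1724.
Risk in exposed = 718/2219 = 0.323569; risk in unexposed = 116/1840 = 0.063043.
Risk difference = 0.323569 − 0.063043 = 0.260526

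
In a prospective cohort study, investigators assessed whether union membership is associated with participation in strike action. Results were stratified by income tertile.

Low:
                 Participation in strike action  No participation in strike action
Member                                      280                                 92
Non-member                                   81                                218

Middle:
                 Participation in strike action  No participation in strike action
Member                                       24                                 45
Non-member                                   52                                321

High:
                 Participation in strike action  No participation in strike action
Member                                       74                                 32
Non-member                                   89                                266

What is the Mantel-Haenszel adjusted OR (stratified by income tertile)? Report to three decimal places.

6.692

OR_MH = Σ(aᵢdᵢ/nᵢ) / Σ(bᵢcᵢ/nᵢ), where nᵢ is the stratum total.
Stratum 1 (Low): n = 671; a·d/n = 280·218/671 = 90.9687; b·c/n = 92·81/671 = 11.1058
Stratum 2 (Middle): n = 442; a·d/n = 24·321/442 = 17.4299; b·c/n = 45·52/442 = 5.2941
Stratum 3 (High): n = 461; a·d/n = 74·266/461 = 42.6985; b·c/n = 32·89/461 = 6.1779
OR_MH = (90.9687 + 17.4299 + 42.6985) / (11.1058 + 5.2941 + 6.1779) = 151.0970 / 22.5778 = 6.69228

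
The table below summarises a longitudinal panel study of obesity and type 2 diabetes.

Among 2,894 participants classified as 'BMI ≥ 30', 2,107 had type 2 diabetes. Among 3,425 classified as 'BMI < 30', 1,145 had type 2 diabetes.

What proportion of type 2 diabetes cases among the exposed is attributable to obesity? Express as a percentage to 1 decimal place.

54.1

From the description: a = 2107, b = 787, c = 1145, d = 2280.
Risk in exposed = 2107/2894 = 0.72806; risk in unexposed = 1145/3425 = 0.33431.
RR = 0.72806/0.33431 = 2.17782
AR% = (RR − 1)/RR × 100 = (2.17782 − 1)/2.17782 × 100 = 54.0824%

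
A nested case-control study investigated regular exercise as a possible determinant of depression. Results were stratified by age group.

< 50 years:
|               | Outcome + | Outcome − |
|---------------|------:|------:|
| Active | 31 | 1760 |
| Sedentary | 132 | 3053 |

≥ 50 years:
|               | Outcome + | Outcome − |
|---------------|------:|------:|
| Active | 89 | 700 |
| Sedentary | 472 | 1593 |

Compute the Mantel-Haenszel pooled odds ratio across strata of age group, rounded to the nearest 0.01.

0.42

OR_MH = Σ(aᵢdᵢ/nᵢ) / Σ(bᵢcᵢ/nᵢ), where nᵢ is the stratum total.
Stratum 1 (< 50 years): n = 4976; a·d/n = 31·3053/4976 = 19.0199; b·c/n = 1760·132/4976 = 46.6881
Stratum 2 (≥ 50 years): n = 2854; a·d/n = 89·1593/2854 = 49.6766; b·c/n = 700·472/2854 = 115.7673
OR_MH = (19.0199 + 49.6766) / (46.6881 + 115.7673) = 68.6965 / 162.4554 = 0.42286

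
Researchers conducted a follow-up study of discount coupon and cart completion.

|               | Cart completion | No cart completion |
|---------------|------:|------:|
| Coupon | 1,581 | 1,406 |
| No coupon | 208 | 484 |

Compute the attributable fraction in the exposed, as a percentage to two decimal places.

Cells: a = 1581, b = 1406, c = 208, d = 484.
Risk in exposed = 1581/2987 = 0.52929; risk in unexposed = 208/692 = 0.30058.
RR = 0.52929/0.30058 = 1.76092
AR% = (RR − 1)/RR × 100 = (1.76092 − 1)/1.76092 × 100 = 43.2115%

43.21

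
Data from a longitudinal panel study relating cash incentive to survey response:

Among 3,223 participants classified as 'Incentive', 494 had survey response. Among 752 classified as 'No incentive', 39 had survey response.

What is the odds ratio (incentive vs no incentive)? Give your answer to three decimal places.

From the description: a = 494, b = 2729, c = 39, d = 713.
OR = (a·d)/(b·c) = (494 × 713) / (2729 × 39) = 352222 / 106431 = 3.30939
The odds of survey response are about 3.31 times as high in the incentive group.

3.309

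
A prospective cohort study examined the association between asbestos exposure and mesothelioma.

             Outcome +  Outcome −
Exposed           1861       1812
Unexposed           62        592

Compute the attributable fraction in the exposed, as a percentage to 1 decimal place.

81.3

Cells: a = 1861, b = 1812, c = 62, d = 592.
Risk in exposed = 1861/3673 = 0.50667; risk in unexposed = 62/654 = 0.09480.
RR = 0.50667/0.09480 = 5.34455
AR% = (RR − 1)/RR × 100 = (5.34455 − 1)/5.34455 × 100 = 81.2894%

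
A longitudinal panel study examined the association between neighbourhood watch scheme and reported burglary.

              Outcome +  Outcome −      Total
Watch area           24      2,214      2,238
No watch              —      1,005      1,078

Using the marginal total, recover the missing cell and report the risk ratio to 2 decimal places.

The missing cell is in the unexposed row: 1078 − 1005 = 73.
So a = 24, b = 2214, c = 73, d = 1005.
RR = [a/(a+b)] / [c/(c+d)] = (24/2238) / (73/1078) = 0.01072/0.06772 = 0.15836

0.16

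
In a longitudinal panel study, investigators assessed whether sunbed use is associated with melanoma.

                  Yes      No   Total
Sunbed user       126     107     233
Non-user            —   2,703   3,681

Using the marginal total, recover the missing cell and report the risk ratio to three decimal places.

2.035

The missing cell is in the unexposed row: 3681 − 2703 = 978.
So a = 126, b = 107, c = 978, d = 2703.
RR = [a/(a+b)] / [c/(c+d)] = (126/233) / (978/3681) = 0.54077/0.26569 = 2.03536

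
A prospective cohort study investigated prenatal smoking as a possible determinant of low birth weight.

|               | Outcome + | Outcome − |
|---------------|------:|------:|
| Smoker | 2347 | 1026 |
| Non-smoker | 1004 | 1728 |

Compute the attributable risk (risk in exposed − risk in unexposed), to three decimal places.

Cells: a = 2347, b = 1026, c = 1004, d = 1728.
Risk in exposed = 2347/3373 = 0.695820; risk in unexposed = 1004/2732 = 0.367496.
Risk difference = 0.695820 − 0.367496 = 0.328323

0.328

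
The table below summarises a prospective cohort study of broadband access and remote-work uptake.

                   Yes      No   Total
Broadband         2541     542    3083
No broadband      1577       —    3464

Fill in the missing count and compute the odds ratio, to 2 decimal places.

5.61

The missing cell is in the unexposed row: 3464 − 1577 = 1887.
So a = 2541, b = 542, c = 1577, d = 1887.
OR = (a·d)/(b·c) = (2541 × 1887) / (542 × 1577) = 4794867 / 854734 = 5.60978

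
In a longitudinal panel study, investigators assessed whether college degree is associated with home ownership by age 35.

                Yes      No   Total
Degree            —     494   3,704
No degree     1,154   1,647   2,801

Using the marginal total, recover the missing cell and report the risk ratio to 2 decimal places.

The missing cell is in the exposed row: 3704 − 494 = 3210.
So a = 3210, b = 494, c = 1154, d = 1647.
RR = [a/(a+b)] / [c/(c+d)] = (3210/3704) / (1154/2801) = 0.86663/0.41200 = 2.10349

2.10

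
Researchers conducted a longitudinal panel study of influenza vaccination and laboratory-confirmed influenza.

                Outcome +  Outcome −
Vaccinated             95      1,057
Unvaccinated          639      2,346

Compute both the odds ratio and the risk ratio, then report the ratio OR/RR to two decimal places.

Cells: a = 95, b = 1057, c = 639, d = 2346.
OR = (95·2346)/(1057·639) = 222870/675423 = 0.32997
Risk in exposed = 95/1152 = 0.08247; risk in unexposed = 639/2985 = 0.21407; RR = 0.38523
OR/RR = 0.32997 / 0.38523 = 0.85657
The outcome is not rare, so the OR lies further from 1 than the RR.

0.86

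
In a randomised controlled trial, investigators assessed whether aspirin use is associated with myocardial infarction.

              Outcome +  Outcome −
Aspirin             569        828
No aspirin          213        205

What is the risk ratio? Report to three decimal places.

Cells: a = 569, b = 828, c = 213, d = 205.
Risk in exposed = 569/1397 = 0.40730; risk in unexposed = 213/418 = 0.50957.
RR = 0.40730 / 0.50957 = 0.79931
The risk is 20% lower among the exposed than among the unexposed.

0.799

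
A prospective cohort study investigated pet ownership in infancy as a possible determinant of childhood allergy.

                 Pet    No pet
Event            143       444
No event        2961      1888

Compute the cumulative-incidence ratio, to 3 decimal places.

Reading the table with exposure as columns: a = 143 (Pet, case), b = 2961 (Pet, non-case), c = 444 (No pet, case), d = 1888.
Risk in exposed = 143/3104 = 0.04607; risk in unexposed = 444/2332 = 0.19039.
RR = 0.04607 / 0.19039 = 0.24197
The risk is 76% lower among the exposed than among the unexposed.

0.242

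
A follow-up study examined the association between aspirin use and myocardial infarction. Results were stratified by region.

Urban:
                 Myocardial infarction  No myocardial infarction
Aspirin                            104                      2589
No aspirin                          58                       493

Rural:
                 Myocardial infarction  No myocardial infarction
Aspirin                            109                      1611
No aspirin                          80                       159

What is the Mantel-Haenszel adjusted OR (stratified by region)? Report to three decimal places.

OR_MH = Σ(aᵢdᵢ/nᵢ) / Σ(bᵢcᵢ/nᵢ), where nᵢ is the stratum total.
Stratum 1 (Urban): n = 3244; a·d/n = 104·493/3244 = 15.8052; b·c/n = 2589·58/3244 = 46.2891
Stratum 2 (Rural): n = 1959; a·d/n = 109·159/1959 = 8.8469; b·c/n = 1611·80/1959 = 65.7887
OR_MH = (15.8052 + 8.8469) / (46.2891 + 65.7887) = 24.6520 / 112.0778 = 0.21995

0.220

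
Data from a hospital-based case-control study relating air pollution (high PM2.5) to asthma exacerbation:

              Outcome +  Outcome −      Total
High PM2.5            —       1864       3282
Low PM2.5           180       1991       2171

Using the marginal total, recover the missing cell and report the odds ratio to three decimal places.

The missing cell is in the exposed row: 3282 − 1864 = 1418.
So a = 1418, b = 1864, c = 180, d = 1991.
OR = (a·d)/(b·c) = (1418 × 1991) / (1864 × 180) = 2823238 / 335520 = 8.41451

8.415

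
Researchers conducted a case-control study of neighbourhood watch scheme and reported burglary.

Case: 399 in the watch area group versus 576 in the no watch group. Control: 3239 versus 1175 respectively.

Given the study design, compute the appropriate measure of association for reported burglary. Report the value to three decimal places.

0.251

From the description: a = 399, b = 3239, c = 576, d = 1175.
This is a case-control study: participants were sampled on outcome status, so risks in the source population cannot be estimated directly — relative risk is not valid here. The odds ratio is the appropriate measure.
OR = (a·d)/(b·c) = (399 × 1175) / (3239 × 576) = 468825 / 1865664 = 0.25129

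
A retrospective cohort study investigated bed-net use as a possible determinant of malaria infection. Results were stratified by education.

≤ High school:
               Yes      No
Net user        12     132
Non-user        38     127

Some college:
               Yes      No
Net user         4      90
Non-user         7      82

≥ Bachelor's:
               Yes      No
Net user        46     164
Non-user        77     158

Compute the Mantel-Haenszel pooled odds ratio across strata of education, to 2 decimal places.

0.48

OR_MH = Σ(aᵢdᵢ/nᵢ) / Σ(bᵢcᵢ/nᵢ), where nᵢ is the stratum total.
Stratum 1 (≤ High school): n = 309; a·d/n = 12·127/309 = 4.9320; b·c/n = 132·38/309 = 16.2330
Stratum 2 (Some college): n = 183; a·d/n = 4·82/183 = 1.7923; b·c/n = 90·7/183 = 3.4426
Stratum 3 (≥ Bachelor's): n = 445; a·d/n = 46·158/445 = 16.3326; b·c/n = 164·77/445 = 28.3775
OR_MH = (4.9320 + 1.7923 + 16.3326) / (16.2330 + 3.4426 + 28.3775) = 23.0570 / 48.0532 = 0.47982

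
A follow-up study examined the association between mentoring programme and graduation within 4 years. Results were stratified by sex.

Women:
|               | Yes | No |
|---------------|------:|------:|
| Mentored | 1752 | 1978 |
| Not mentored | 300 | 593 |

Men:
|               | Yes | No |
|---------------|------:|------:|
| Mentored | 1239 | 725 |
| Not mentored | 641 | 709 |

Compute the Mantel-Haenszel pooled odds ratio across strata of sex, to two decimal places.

OR_MH = Σ(aᵢdᵢ/nᵢ) / Σ(bᵢcᵢ/nᵢ), where nᵢ is the stratum total.
Stratum 1 (Women): n = 4623; a·d/n = 1752·593/4623 = 224.7320; b·c/n = 1978·300/4623 = 128.3582
Stratum 2 (Men): n = 3314; a·d/n = 1239·709/3314 = 265.0727; b·c/n = 725·641/3314 = 140.2308
OR_MH = (224.7320 + 265.0727) / (128.3582 + 140.2308) = 489.8047 / 268.5890 = 1.82362

1.82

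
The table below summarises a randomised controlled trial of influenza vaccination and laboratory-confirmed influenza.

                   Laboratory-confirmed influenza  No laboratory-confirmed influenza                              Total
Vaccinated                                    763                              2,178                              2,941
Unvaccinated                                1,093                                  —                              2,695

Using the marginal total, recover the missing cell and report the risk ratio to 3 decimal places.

The missing cell is in the unexposed row: 2695 − 1093 = 1602.
So a = 763, b = 2178, c = 1093, d = 1602.
RR = [a/(a+b)] / [c/(c+d)] = (763/2941) / (1093/2695) = 0.25944/0.40557 = 0.63969

0.640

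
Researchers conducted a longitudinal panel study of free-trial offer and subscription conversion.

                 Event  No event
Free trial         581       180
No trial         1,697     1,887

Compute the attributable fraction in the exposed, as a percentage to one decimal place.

38.0

Cells: a = 581, b = 180, c = 1697, d = 1887.
Risk in exposed = 581/761 = 0.76347; risk in unexposed = 1697/3584 = 0.47349.
RR = 0.76347/0.47349 = 1.61242
AR% = (RR − 1)/RR × 100 = (1.61242 − 1)/1.61242 × 100 = 37.9813%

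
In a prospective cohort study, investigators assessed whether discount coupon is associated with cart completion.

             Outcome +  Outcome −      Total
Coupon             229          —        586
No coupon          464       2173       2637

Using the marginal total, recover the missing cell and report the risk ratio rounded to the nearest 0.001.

The missing cell is in the exposed row: 586 − 229 = 357.
So a = 229, b = 357, c = 464, d = 2173.
RR = [a/(a+b)] / [c/(c+d)] = (229/586) / (464/2637) = 0.39078/0.17596 = 2.22091

2.221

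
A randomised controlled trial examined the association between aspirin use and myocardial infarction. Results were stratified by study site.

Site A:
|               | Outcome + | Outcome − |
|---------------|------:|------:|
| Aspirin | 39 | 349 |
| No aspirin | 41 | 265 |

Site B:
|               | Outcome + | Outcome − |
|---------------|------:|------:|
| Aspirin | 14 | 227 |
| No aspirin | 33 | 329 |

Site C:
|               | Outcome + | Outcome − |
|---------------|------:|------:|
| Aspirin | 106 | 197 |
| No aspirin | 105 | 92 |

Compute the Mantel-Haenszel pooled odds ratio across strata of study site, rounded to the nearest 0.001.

OR_MH = Σ(aᵢdᵢ/nᵢ) / Σ(bᵢcᵢ/nᵢ), where nᵢ is the stratum total.
Stratum 1 (Site A): n = 694; a·d/n = 39·265/694 = 14.8919; b·c/n = 349·41/694 = 20.6182
Stratum 2 (Site B): n = 603; a·d/n = 14·329/603 = 7.6385; b·c/n = 227·33/603 = 12.4229
Stratum 3 (Site C): n = 500; a·d/n = 106·92/500 = 19.5040; b·c/n = 197·105/500 = 41.3700
OR_MH = (14.8919 + 7.6385 + 19.5040) / (20.6182 + 12.4229 + 41.3700) = 42.0344 / 74.4110 = 0.56489

0.565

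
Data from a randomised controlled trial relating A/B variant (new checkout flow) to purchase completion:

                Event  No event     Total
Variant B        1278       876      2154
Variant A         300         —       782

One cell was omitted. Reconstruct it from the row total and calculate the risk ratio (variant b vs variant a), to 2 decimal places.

The missing cell is in the unexposed row: 782 − 300 = 482.
So a = 1278, b = 876, c = 300, d = 482.
RR = [a/(a+b)] / [c/(c+d)] = (1278/2154) / (300/782) = 0.59331/0.38363 = 1.54657

1.55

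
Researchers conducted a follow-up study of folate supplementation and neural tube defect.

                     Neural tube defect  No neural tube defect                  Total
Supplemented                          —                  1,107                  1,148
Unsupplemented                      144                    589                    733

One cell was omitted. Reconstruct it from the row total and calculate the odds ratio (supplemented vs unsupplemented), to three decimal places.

0.151

The missing cell is in the exposed row: 1148 − 1107 = 41.
So a = 41, b = 1107, c = 144, d = 589.
OR = (a·d)/(b·c) = (41 × 589) / (1107 × 144) = 24149 / 159408 = 0.15149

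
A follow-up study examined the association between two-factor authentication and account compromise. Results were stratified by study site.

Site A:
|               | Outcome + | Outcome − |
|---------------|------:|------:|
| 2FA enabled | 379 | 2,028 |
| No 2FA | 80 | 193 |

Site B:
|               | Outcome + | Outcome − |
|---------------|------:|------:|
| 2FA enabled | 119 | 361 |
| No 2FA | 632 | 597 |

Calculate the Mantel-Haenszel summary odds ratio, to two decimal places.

OR_MH = Σ(aᵢdᵢ/nᵢ) / Σ(bᵢcᵢ/nᵢ), where nᵢ is the stratum total.
Stratum 1 (Site A): n = 2680; a·d/n = 379·193/2680 = 27.2937; b·c/n = 2028·80/2680 = 60.5373
Stratum 2 (Site B): n = 1709; a·d/n = 119·597/1709 = 41.5699; b·c/n = 361·632/1709 = 133.5003
OR_MH = (27.2937 + 41.5699) / (60.5373 + 133.5003) = 68.8636 / 194.0376 = 0.35490

0.35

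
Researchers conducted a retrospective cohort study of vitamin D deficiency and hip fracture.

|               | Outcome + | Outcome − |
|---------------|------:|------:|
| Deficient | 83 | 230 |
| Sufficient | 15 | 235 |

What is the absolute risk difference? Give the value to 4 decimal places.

Cells: a = 83, b = 230, c = 15, d = 235.
Risk in exposed = 83/313 = 0.265176; risk in unexposed = 15/250 = 0.060000.
Risk difference = 0.265176 − 0.060000 = 0.205176

0.2052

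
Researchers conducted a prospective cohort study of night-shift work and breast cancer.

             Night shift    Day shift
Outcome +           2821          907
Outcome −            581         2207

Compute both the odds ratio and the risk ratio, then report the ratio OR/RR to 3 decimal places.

4.150

Reading the table with exposure as columns: a = 2821 (Night shift, case), b = 581 (Night shift, non-case), c = 907 (Day shift, case), d = 2207.
OR = (2821·2207)/(581·907) = 6225947/526967 = 11.81468
Risk in exposed = 2821/3402 = 0.82922; risk in unexposed = 907/3114 = 0.29127; RR = 2.84695
OR/RR = 11.81468 / 2.84695 = 4.14994
The outcome is not rare, so the OR lies further from 1 than the RR.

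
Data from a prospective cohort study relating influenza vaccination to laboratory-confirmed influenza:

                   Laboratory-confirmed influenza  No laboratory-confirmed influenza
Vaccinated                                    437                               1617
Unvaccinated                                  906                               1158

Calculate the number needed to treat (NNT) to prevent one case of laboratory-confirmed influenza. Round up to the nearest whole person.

5

Risk in treated group = 437/2054 = 0.21276; risk in control = 906/2064 = 0.43895.
Absolute risk reduction = 0.43895 − 0.21276 = 0.22620
NNT = 1 / ARR = 1 / 0.22620 = 4.421 → round up → 5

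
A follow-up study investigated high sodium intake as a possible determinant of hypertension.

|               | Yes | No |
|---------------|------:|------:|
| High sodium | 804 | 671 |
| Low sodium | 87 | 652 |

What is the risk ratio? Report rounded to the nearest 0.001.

4.630

Cells: a = 804, b = 671, c = 87, d = 652.
Risk in exposed = 804/1475 = 0.54508; risk in unexposed = 87/739 = 0.11773.
RR = 0.54508 / 0.11773 = 4.63009
The risk among the exposed is 4.63 times that among the unexposed.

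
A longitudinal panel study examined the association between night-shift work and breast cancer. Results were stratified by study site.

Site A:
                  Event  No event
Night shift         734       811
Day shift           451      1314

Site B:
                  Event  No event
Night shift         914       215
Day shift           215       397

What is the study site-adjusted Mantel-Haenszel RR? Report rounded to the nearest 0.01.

2.04

RR_MH = Σ(aᵢ·n₀ᵢ/nᵢ) / Σ(cᵢ·n₁ᵢ/nᵢ), with n₁ᵢ = aᵢ+bᵢ (exposed), n₀ᵢ = cᵢ+dᵢ (unexposed), nᵢ = n₁ᵢ+n₀ᵢ.
Stratum 1 (Site A): n₁ = 1545, n₀ = 1765, n = 3310; a·n₀/n = 734·1765/3310 = 391.3927; c·n₁/n = 451·1545/3310 = 210.5121
Stratum 2 (Site B): n₁ = 1129, n₀ = 612, n = 1741; a·n₀/n = 914·612/1741 = 321.2912; c·n₁/n = 215·1129/1741 = 139.4227
RR_MH = (391.3927 + 321.2912) / (210.5121 + 139.4227) = 712.6840 / 349.9348 = 2.03662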